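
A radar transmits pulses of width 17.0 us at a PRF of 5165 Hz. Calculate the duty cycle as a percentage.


DC = 17.0e-6 * 5165 * 100 = 8.78%

8.78%


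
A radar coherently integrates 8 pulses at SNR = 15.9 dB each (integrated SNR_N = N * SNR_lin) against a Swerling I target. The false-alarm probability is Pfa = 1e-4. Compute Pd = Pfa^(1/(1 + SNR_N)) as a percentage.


SNR_lin = 10^(15.9/10) = 38.90451
SNR_N = 8 * 38.90451 = 311.23608
1/(1 + SNR_N) = 1/312.23608 = 0.0032027
Pd = (1e-4)^0.0032027 = 0.97093
Pd = 97.1%

97.1%


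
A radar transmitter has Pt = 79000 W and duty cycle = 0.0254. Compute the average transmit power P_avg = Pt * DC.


P_avg = 79000 * 0.0254 = 2006.6 W

2006.6 W


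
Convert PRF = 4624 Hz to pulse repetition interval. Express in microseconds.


PRI = 1/4624 = 0.000216263 s = 216.3 us

216.3 us


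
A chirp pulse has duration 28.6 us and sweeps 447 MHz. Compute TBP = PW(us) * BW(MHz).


TBP = 28.6 * 447 = 12784.2

12784.2


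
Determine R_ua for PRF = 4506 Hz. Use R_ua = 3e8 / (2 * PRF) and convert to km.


R_ua = 3e8 / (2 * 4506) = 33288.9 m = 33.3 km

33.3 km


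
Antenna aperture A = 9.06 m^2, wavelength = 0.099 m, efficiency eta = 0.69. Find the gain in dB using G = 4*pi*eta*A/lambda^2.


G_linear = 4*pi*0.69*9.06/0.099^2 = 8015.24
G_dB = 10*log10(8015.24) = 39.0 dB

39.0 dB


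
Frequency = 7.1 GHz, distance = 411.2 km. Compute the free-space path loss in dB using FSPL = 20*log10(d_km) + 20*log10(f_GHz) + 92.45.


20*log10(411.2) = 52.28
20*log10(7.1) = 17.03
FSPL = 161.8 dB

161.8 dB


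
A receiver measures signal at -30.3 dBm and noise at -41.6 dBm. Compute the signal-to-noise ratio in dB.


SNR = -30.3 - (-41.6) = 11.3 dB

11.3 dB


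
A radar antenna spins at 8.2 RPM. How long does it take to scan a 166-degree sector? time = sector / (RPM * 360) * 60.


t = 166 / (8.2 * 360) * 60 = 3.37 s

3.37 s


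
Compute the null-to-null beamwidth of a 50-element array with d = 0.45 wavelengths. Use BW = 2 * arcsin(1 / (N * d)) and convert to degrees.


1/(N*d) = 1/(50*0.45) = 0.044444
BW = 2*arcsin(0.044444) = 5.1 degrees

5.1 degrees


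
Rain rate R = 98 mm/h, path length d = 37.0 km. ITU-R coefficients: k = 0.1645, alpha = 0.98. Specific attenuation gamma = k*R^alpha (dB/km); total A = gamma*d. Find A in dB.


gamma = 0.1645 * 98^0.98 = 14.708469 dB/km
A = 14.708469 * 37.0 = 544.21 dB

544.21 dB


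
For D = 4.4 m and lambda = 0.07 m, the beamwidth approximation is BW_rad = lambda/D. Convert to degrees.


BW_rad = 0.07 / 4.4 = 0.015909
BW_deg = 0.91 degrees

0.91 degrees


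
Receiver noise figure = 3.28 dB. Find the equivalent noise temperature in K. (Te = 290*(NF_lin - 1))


NF_lin = 10^(3.28/10) = 2.128139
Te = 290 * (2.128139 - 1) = 327.2 K

327.2 K


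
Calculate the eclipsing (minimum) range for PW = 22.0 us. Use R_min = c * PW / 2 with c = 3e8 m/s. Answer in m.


R_min = 3e8 * 22.0e-6 / 2 = 3300.0 m

3300.0 m


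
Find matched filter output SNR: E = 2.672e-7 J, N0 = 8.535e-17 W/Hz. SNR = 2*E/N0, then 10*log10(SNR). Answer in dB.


SNR_lin = 2 * 2.672e-7 / 8.535e-17 = 6.261e9
SNR_dB = 10*log10(6.261e9) = 98.0 dB

98.0 dB


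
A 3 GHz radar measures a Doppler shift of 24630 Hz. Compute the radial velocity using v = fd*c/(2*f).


v = 24630 * 3e8 / (2 * 3000000000.0) = 1231.5 m/s

1231.5 m/s


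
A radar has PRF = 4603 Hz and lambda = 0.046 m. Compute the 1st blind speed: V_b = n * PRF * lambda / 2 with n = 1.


V_blind = 1 * 4603 * 0.046 / 2 = 105.9 m/s

105.9 m/s


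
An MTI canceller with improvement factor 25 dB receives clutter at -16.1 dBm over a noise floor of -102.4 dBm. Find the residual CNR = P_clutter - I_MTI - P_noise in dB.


CNR = -16.1 - 25 - (-102.4) = 61.3 dB

61.3 dB


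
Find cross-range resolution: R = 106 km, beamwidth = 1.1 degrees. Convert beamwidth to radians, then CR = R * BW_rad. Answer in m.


BW_rad = 0.019198622
CR = 106000 * 0.019198622 = 2035.1 m

2035.1 m


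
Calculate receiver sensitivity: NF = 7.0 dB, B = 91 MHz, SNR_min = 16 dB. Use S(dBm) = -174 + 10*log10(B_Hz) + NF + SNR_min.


10*log10(91000000.0) = 79.59
S = -174 + 79.59 + 7.0 + 16 = -71.4 dBm

-71.4 dBm


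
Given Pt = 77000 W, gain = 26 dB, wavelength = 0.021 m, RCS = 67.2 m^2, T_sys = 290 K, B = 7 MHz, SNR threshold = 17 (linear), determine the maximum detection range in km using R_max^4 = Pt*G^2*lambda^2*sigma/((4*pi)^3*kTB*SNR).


G_lin = 10^(26/10) = 398.107171
R^4 = 77000 * 398.107171^2 * 0.021^2 * 67.2 / ((4*pi)^3 * 1.38e-23 * 290 * 7000000.0 * 17)
R^4 = 3.82688e17 m^4
R_max = (3.82688e17)^(1/4) = 24872.0 m = 24.9 km

24.9 km


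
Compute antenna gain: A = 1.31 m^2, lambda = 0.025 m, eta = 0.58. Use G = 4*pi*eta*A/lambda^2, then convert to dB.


G_linear = 4*pi*0.58*1.31/0.025^2 = 15276.69
G_dB = 10*log10(15276.69) = 41.8 dB

41.8 dB


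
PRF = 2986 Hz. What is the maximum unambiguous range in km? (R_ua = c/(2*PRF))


R_ua = 3e8 / (2 * 2986) = 50234.4 m = 50.2 km

50.2 km


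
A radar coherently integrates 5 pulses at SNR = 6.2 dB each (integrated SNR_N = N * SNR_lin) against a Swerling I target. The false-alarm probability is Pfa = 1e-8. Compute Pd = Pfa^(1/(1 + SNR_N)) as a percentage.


SNR_lin = 10^(6.2/10) = 4.16869
SNR_N = 5 * 4.16869 = 20.84345
1/(1 + SNR_N) = 1/21.84345 = 0.0457803
Pd = (1e-8)^0.0457803 = 0.43029
Pd = 43.0%

43.0%


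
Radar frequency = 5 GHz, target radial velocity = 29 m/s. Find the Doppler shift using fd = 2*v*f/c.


fd = 2 * 29 * 5000000000.0 / 3e8 = 966.7 Hz

966.7 Hz


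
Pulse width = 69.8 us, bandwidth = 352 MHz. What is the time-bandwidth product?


TBP = 69.8 * 352 = 24569.6

24569.6


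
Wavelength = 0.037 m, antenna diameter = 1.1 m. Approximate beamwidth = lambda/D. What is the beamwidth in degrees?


BW_rad = 0.037 / 1.1 = 0.033636
BW_deg = 1.93 degrees

1.93 degrees


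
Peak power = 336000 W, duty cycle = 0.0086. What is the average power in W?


P_avg = 336000 * 0.0086 = 2889.6 W

2889.6 W


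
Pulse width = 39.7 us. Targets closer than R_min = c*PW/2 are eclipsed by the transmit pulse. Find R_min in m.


R_min = 3e8 * 39.7e-6 / 2 = 5955.0 m

5955.0 m


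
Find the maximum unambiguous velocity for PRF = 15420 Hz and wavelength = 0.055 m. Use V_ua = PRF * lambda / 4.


V_ua = 15420 * 0.055 / 4 = 212.0 m/s

212.0 m/s


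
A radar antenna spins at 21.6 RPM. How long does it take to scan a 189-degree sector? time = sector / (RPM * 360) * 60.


t = 189 / (21.6 * 360) * 60 = 1.46 s

1.46 s


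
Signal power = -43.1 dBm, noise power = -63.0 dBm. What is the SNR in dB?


SNR = -43.1 - (-63.0) = 19.9 dB

19.9 dB


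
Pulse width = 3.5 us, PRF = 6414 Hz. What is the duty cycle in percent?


DC = 3.5e-6 * 6414 * 100 = 2.24%

2.24%


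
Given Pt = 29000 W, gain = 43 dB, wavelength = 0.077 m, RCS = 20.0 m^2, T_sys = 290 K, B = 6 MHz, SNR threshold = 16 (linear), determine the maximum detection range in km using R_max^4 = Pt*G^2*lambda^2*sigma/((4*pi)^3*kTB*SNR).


G_lin = 10^(43/10) = 19952.62315
R^4 = 29000 * 19952.62315^2 * 0.077^2 * 20.0 / ((4*pi)^3 * 1.38e-23 * 290 * 6000000.0 * 16)
R^4 = 1.79569e21 m^4
R_max = (1.79569e21)^(1/4) = 205853.3 m = 205.9 km

205.9 km


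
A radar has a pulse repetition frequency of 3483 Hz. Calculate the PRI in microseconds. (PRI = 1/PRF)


PRI = 1/3483 = 0.0002871088 s = 287.1 us

287.1 us


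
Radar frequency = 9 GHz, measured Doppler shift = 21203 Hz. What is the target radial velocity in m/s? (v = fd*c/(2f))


v = 21203 * 3e8 / (2 * 9000000000.0) = 353.4 m/s

353.4 m/s


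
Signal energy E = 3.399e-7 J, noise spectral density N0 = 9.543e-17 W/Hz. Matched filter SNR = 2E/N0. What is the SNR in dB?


SNR_lin = 2 * 3.399e-7 / 9.543e-17 = 7.124e9
SNR_dB = 10*log10(7.124e9) = 98.5 dB

98.5 dB


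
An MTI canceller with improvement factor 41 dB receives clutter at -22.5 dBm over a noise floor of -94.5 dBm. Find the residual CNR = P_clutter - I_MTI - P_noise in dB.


CNR = -22.5 - 41 - (-94.5) = 31.0 dB

31.0 dB


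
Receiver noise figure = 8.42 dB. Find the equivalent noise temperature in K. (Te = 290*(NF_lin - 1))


NF_lin = 10^(8.42/10) = 6.950243
Te = 290 * (6.950243 - 1) = 1725.6 K

1725.6 K


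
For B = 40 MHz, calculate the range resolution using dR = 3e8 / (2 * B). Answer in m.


dR = 3e8 / (2 * 40000000.0) = 3.75 m

3.75 m


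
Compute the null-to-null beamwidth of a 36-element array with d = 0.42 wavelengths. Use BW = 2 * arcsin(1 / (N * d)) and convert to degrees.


1/(N*d) = 1/(36*0.42) = 0.066138
BW = 2*arcsin(0.066138) = 7.6 degrees

7.6 degrees


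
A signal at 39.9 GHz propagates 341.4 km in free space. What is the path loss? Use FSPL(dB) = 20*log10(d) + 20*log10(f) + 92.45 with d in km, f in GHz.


20*log10(341.4) = 50.67
20*log10(39.9) = 32.02
FSPL = 175.1 dB

175.1 dB


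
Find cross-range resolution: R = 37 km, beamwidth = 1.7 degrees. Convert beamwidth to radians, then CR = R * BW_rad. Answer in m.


BW_rad = 0.029670597
CR = 37000 * 0.029670597 = 1097.8 m

1097.8 m


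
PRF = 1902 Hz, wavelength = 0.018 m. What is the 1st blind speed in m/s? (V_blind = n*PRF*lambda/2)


V_blind = 1 * 1902 * 0.018 / 2 = 17.1 m/s

17.1 m/s


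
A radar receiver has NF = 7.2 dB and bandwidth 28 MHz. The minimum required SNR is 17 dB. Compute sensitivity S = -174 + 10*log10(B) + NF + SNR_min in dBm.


10*log10(28000000.0) = 74.47
S = -174 + 74.47 + 7.2 + 17 = -75.3 dBm

-75.3 dBm


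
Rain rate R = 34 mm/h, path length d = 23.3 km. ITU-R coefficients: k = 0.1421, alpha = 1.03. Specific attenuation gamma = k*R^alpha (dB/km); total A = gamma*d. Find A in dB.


gamma = 0.1421 * 34^1.03 = 5.370533 dB/km
A = 5.370533 * 23.3 = 125.13 dB

125.13 dB


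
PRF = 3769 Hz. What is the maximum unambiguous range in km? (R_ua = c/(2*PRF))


R_ua = 3e8 / (2 * 3769) = 39798.4 m = 39.8 km

39.8 km


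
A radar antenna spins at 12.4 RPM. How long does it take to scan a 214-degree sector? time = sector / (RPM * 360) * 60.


t = 214 / (12.4 * 360) * 60 = 2.88 s

2.88 s


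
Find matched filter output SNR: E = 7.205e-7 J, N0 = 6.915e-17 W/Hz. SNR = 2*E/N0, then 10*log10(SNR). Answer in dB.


SNR_lin = 2 * 7.205e-7 / 6.915e-17 = 2.084e10
SNR_dB = 10*log10(2.084e10) = 103.2 dB

103.2 dB


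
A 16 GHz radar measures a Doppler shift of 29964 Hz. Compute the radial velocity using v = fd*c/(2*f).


v = 29964 * 3e8 / (2 * 16000000000.0) = 280.9 m/s

280.9 m/s


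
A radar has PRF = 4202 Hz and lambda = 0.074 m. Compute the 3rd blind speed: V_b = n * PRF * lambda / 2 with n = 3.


V_blind = 3 * 4202 * 0.074 / 2 = 466.4 m/s

466.4 m/s


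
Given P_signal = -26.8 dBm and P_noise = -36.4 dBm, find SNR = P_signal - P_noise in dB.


SNR = -26.8 - (-36.4) = 9.6 dB

9.6 dB


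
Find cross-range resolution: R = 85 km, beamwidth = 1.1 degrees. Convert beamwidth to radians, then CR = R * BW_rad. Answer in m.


BW_rad = 0.019198622
CR = 85000 * 0.019198622 = 1631.9 m

1631.9 m


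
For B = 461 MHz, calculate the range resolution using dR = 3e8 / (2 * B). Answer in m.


dR = 3e8 / (2 * 461000000.0) = 0.33 m

0.33 m


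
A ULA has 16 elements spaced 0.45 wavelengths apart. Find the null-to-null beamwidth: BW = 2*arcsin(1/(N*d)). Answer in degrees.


1/(N*d) = 1/(16*0.45) = 0.138889
BW = 2*arcsin(0.138889) = 16.0 degrees

16.0 degrees


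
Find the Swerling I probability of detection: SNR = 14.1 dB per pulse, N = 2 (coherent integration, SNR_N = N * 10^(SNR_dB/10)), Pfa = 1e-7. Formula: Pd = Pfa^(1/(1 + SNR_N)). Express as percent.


SNR_lin = 10^(14.1/10) = 25.70396
SNR_N = 2 * 25.70396 = 51.40792
1/(1 + SNR_N) = 1/52.40792 = 0.0190811
Pd = (1e-7)^0.0190811 = 0.73525
Pd = 73.5%

73.5%


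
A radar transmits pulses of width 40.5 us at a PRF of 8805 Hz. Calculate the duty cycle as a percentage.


DC = 40.5e-6 * 8805 * 100 = 35.66%

35.66%


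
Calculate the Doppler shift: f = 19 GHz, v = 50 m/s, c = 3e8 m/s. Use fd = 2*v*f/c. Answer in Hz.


fd = 2 * 50 * 19000000000.0 / 3e8 = 6333.3 Hz

6333.3 Hz


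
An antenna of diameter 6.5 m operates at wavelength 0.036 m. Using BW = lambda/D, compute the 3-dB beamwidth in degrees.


BW_rad = 0.036 / 6.5 = 0.005538
BW_deg = 0.32 degrees

0.32 degrees


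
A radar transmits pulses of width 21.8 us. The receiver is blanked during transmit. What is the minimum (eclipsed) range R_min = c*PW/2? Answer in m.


R_min = 3e8 * 21.8e-6 / 2 = 3270.0 m

3270.0 m


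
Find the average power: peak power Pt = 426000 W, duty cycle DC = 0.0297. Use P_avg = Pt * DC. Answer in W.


P_avg = 426000 * 0.0297 = 12652.2 W

12652.2 W


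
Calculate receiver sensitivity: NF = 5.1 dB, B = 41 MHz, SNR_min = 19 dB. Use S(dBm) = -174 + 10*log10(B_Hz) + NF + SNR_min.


10*log10(41000000.0) = 76.13
S = -174 + 76.13 + 5.1 + 19 = -73.8 dBm

-73.8 dBm


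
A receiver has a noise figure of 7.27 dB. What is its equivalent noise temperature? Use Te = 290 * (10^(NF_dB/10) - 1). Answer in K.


NF_lin = 10^(7.27/10) = 5.333349
Te = 290 * (5.333349 - 1) = 1256.7 K

1256.7 K


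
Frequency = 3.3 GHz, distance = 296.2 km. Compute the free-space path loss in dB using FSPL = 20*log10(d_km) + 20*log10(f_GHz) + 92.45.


20*log10(296.2) = 49.43
20*log10(3.3) = 10.37
FSPL = 152.3 dB

152.3 dB


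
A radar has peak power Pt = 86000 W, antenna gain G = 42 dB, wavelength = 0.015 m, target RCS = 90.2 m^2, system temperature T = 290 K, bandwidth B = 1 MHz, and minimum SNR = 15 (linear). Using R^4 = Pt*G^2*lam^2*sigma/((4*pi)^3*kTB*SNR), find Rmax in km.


G_lin = 10^(42/10) = 15848.931925
R^4 = 86000 * 15848.931925^2 * 0.015^2 * 90.2 / ((4*pi)^3 * 1.38e-23 * 290 * 1000000.0 * 15)
R^4 = 3.68035e21 m^4
R_max = (3.68035e21)^(1/4) = 246304.5 m = 246.3 km

246.3 km


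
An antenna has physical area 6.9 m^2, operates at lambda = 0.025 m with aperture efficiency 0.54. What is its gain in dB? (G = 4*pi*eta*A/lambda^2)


G_linear = 4*pi*0.54*6.9/0.025^2 = 74915.68
G_dB = 10*log10(74915.68) = 48.7 dB

48.7 dB


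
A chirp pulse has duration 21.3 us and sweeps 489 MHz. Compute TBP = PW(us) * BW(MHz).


TBP = 21.3 * 489 = 10415.7

10415.7


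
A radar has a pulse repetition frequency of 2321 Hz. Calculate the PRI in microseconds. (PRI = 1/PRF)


PRI = 1/2321 = 0.0004308488 s = 430.8 us

430.8 us


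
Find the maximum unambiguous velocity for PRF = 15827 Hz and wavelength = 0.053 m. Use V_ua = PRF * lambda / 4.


V_ua = 15827 * 0.053 / 4 = 209.7 m/s

209.7 m/s


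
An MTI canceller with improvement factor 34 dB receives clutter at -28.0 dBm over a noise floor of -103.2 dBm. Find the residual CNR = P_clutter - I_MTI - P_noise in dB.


CNR = -28.0 - 34 - (-103.2) = 41.2 dB

41.2 dB


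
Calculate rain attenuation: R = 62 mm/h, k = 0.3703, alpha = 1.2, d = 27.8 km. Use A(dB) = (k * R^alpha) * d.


gamma = 0.3703 * 62^1.2 = 52.411156 dB/km
A = 52.411156 * 27.8 = 1457.03 dB

1457.03 dB


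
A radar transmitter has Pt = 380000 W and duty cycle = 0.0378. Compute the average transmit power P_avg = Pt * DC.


P_avg = 380000 * 0.0378 = 14364.0 W

14364.0 W


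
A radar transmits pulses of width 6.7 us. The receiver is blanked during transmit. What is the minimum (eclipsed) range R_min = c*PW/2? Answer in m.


R_min = 3e8 * 6.7e-6 / 2 = 1005.0 m

1005.0 m


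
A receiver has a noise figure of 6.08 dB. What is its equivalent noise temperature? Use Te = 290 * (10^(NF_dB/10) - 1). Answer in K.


NF_lin = 10^(6.08/10) = 4.055085
Te = 290 * (4.055085 - 1) = 886.0 K

886.0 K


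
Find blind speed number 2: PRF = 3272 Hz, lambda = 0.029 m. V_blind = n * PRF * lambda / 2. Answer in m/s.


V_blind = 2 * 3272 * 0.029 / 2 = 94.9 m/s

94.9 m/s


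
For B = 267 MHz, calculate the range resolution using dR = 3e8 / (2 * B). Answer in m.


dR = 3e8 / (2 * 267000000.0) = 0.56 m

0.56 m


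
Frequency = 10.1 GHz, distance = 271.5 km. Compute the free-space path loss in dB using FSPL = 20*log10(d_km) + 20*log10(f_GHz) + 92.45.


20*log10(271.5) = 48.68
20*log10(10.1) = 20.09
FSPL = 161.2 dB

161.2 dB


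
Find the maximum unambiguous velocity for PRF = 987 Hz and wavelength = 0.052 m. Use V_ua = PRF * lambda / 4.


V_ua = 987 * 0.052 / 4 = 12.8 m/s

12.8 m/s


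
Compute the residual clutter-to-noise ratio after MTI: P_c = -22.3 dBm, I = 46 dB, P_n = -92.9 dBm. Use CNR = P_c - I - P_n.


CNR = -22.3 - 46 - (-92.9) = 24.6 dB

24.6 dB


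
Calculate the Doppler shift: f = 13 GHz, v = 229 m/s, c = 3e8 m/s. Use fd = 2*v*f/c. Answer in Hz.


fd = 2 * 229 * 13000000000.0 / 3e8 = 19846.7 Hz

19846.7 Hz


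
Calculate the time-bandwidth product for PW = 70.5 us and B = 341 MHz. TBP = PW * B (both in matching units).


TBP = 70.5 * 341 = 24040.5

24040.5


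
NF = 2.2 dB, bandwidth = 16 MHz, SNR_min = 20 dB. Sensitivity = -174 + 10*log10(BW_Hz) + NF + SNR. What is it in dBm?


10*log10(16000000.0) = 72.04
S = -174 + 72.04 + 2.2 + 20 = -79.8 dBm

-79.8 dBm


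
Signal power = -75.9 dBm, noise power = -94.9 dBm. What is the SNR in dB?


SNR = -75.9 - (-94.9) = 19.0 dB

19.0 dB


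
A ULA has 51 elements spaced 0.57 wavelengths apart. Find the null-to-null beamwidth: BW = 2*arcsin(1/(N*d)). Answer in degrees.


1/(N*d) = 1/(51*0.57) = 0.0344
BW = 2*arcsin(0.0344) = 3.9 degrees

3.9 degrees


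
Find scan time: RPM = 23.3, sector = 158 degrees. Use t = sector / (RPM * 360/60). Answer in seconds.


t = 158 / (23.3 * 360) * 60 = 1.13 s

1.13 s


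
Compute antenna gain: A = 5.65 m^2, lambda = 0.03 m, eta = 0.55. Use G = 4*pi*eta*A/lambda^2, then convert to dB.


G_linear = 4*pi*0.55*5.65/0.03^2 = 43388.89
G_dB = 10*log10(43388.89) = 46.4 dB

46.4 dB


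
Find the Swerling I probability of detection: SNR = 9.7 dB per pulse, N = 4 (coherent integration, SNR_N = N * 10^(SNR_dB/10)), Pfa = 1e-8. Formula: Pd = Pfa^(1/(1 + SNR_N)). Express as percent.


SNR_lin = 10^(9.7/10) = 9.33254
SNR_N = 4 * 9.33254 = 37.33016
1/(1 + SNR_N) = 1/38.33016 = 0.0260891
Pd = (1e-8)^0.0260891 = 0.61843
Pd = 61.8%

61.8%


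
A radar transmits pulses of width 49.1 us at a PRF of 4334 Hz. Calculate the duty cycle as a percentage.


DC = 49.1e-6 * 4334 * 100 = 21.28%

21.28%


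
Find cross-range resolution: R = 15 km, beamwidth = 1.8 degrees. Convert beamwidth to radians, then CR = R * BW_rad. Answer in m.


BW_rad = 0.031415927
CR = 15000 * 0.031415927 = 471.2 m

471.2 m


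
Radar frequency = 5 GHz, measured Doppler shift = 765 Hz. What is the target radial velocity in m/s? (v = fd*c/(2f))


v = 765 * 3e8 / (2 * 5000000000.0) = 23.0 m/s

23.0 m/s


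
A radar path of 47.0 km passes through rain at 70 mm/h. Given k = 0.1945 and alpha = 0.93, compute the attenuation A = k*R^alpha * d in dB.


gamma = 0.1945 * 70^0.93 = 10.112552 dB/km
A = 10.112552 * 47.0 = 475.29 dB

475.29 dB


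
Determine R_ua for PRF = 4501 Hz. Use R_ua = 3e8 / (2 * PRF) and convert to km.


R_ua = 3e8 / (2 * 4501) = 33325.9 m = 33.3 km

33.3 km


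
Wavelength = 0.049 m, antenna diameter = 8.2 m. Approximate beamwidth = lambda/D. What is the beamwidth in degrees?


BW_rad = 0.049 / 8.2 = 0.005976
BW_deg = 0.34 degrees

0.34 degrees


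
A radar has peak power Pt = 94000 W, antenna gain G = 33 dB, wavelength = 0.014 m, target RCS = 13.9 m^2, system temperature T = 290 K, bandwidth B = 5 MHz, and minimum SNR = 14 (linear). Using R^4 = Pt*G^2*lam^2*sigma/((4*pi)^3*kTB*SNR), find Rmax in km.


G_lin = 10^(33/10) = 1995.262315
R^4 = 94000 * 1995.262315^2 * 0.014^2 * 13.9 / ((4*pi)^3 * 1.38e-23 * 290 * 5000000.0 * 14)
R^4 = 1.83398e18 m^4
R_max = (1.83398e18)^(1/4) = 36800.1 m = 36.8 km

36.8 km


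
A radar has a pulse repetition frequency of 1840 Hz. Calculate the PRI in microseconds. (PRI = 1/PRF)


PRI = 1/1840 = 0.0005434783 s = 543.5 us

543.5 us


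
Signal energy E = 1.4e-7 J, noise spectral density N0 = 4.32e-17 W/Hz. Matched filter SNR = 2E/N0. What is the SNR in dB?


SNR_lin = 2 * 1.4e-7 / 4.32e-17 = 6.481e9
SNR_dB = 10*log10(6.481e9) = 98.1 dB

98.1 dB


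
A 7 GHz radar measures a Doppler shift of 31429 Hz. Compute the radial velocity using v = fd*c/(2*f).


v = 31429 * 3e8 / (2 * 7000000000.0) = 673.5 m/s

673.5 m/s


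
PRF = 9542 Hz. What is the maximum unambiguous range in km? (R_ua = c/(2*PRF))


R_ua = 3e8 / (2 * 9542) = 15720.0 m = 15.7 km

15.7 km


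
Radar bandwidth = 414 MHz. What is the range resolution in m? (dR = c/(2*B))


dR = 3e8 / (2 * 414000000.0) = 0.36 m

0.36 m


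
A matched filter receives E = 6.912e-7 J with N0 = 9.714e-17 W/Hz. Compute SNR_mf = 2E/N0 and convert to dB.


SNR_lin = 2 * 6.912e-7 / 9.714e-17 = 1.423e10
SNR_dB = 10*log10(1.423e10) = 101.5 dB

101.5 dB


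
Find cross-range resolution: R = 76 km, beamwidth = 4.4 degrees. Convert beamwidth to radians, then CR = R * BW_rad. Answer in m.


BW_rad = 0.076794487
CR = 76000 * 0.076794487 = 5836.4 m

5836.4 m


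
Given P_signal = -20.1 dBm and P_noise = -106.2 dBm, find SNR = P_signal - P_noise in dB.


SNR = -20.1 - (-106.2) = 86.1 dB

86.1 dB


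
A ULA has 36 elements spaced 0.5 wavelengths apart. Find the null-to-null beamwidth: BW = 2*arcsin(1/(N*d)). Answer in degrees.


1/(N*d) = 1/(36*0.5) = 0.055556
BW = 2*arcsin(0.055556) = 6.4 degrees

6.4 degrees


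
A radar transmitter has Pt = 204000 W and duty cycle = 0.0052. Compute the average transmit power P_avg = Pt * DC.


P_avg = 204000 * 0.0052 = 1060.8 W

1060.8 W


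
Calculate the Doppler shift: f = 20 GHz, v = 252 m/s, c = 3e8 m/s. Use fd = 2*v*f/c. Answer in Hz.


fd = 2 * 252 * 20000000000.0 / 3e8 = 33600.0 Hz

33600.0 Hz


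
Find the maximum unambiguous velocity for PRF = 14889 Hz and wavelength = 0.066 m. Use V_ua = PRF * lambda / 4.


V_ua = 14889 * 0.066 / 4 = 245.7 m/s

245.7 m/s


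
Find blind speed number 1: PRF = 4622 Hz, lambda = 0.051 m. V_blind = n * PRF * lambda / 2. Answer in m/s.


V_blind = 1 * 4622 * 0.051 / 2 = 117.9 m/s

117.9 m/s


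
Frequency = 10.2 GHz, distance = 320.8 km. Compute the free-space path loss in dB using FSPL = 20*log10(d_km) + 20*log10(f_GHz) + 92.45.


20*log10(320.8) = 50.12
20*log10(10.2) = 20.17
FSPL = 162.7 dB

162.7 dB


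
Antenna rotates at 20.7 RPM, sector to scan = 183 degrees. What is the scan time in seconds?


t = 183 / (20.7 * 360) * 60 = 1.47 s

1.47 s


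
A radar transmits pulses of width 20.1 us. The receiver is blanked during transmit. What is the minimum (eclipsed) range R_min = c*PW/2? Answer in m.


R_min = 3e8 * 20.1e-6 / 2 = 3015.0 m

3015.0 m


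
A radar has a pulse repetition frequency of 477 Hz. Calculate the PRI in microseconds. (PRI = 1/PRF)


PRI = 1/477 = 0.0020964361 s = 2096.4 us

2096.4 us


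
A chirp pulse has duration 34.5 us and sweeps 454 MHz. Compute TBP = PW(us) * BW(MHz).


TBP = 34.5 * 454 = 15663.0

15663.0


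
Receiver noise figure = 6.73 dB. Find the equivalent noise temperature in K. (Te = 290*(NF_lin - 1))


NF_lin = 10^(6.73/10) = 4.709773
Te = 290 * (4.709773 - 1) = 1075.8 K

1075.8 K


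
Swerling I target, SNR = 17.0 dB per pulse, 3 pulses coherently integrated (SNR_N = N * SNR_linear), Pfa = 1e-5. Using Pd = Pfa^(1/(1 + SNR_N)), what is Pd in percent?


SNR_lin = 10^(17.0/10) = 50.11872
SNR_N = 3 * 50.11872 = 150.35616
1/(1 + SNR_N) = 1/151.35616 = 0.0066069
Pd = (1e-5)^0.0066069 = 0.92676
Pd = 92.7%

92.7%


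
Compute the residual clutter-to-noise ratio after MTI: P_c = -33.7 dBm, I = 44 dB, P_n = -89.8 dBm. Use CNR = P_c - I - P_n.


CNR = -33.7 - 44 - (-89.8) = 12.1 dB

12.1 dB


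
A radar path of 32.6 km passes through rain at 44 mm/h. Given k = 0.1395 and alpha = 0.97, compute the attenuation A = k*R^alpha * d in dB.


gamma = 0.1395 * 44^0.97 = 5.479278 dB/km
A = 5.479278 * 32.6 = 178.62 dB

178.62 dB


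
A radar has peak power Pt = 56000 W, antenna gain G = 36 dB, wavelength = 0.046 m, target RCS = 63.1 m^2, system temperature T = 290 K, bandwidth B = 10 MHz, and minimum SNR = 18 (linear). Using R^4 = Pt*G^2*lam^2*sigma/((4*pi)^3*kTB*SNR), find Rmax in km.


G_lin = 10^(36/10) = 3981.071706
R^4 = 56000 * 3981.071706^2 * 0.046^2 * 63.1 / ((4*pi)^3 * 1.38e-23 * 290 * 10000000.0 * 18)
R^4 = 8.28999e19 m^4
R_max = (8.28999e19)^(1/4) = 95419.8 m = 95.4 km

95.4 km


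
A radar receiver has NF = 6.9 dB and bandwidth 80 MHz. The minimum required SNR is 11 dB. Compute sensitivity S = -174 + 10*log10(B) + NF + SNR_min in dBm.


10*log10(80000000.0) = 79.03
S = -174 + 79.03 + 6.9 + 11 = -77.1 dBm

-77.1 dBm


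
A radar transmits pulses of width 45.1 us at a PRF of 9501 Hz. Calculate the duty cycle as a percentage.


DC = 45.1e-6 * 9501 * 100 = 42.85%

42.85%


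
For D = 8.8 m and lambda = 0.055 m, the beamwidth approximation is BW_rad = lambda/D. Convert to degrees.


BW_rad = 0.055 / 8.8 = 0.00625
BW_deg = 0.36 degrees

0.36 degrees


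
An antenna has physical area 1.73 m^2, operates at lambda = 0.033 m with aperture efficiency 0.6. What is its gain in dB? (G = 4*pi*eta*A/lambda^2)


G_linear = 4*pi*0.6*1.73/0.033^2 = 11977.86
G_dB = 10*log10(11977.86) = 40.8 dB

40.8 dB


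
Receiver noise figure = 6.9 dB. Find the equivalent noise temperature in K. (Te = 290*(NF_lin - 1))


NF_lin = 10^(6.9/10) = 4.897788
Te = 290 * (4.897788 - 1) = 1130.4 K

1130.4 K


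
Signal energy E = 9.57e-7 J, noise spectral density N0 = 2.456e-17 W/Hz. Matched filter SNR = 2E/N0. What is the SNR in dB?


SNR_lin = 2 * 9.57e-7 / 2.456e-17 = 7.793e10
SNR_dB = 10*log10(7.793e10) = 108.9 dB

108.9 dB


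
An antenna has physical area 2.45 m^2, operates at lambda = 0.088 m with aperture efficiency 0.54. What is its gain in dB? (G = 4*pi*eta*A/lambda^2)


G_linear = 4*pi*0.54*2.45/0.088^2 = 2146.86
G_dB = 10*log10(2146.86) = 33.3 dB

33.3 dB


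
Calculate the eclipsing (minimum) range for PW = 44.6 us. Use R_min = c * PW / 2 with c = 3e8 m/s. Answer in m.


R_min = 3e8 * 44.6e-6 / 2 = 6690.0 m

6690.0 m


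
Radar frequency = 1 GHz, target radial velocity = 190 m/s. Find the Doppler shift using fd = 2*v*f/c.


fd = 2 * 190 * 1000000000.0 / 3e8 = 1266.7 Hz

1266.7 Hz


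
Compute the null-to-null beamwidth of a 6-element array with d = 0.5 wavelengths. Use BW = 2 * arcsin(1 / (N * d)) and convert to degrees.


1/(N*d) = 1/(6*0.5) = 0.333333
BW = 2*arcsin(0.333333) = 38.9 degrees

38.9 degrees


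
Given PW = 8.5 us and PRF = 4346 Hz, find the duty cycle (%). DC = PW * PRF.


DC = 8.5e-6 * 4346 * 100 = 3.69%

3.69%


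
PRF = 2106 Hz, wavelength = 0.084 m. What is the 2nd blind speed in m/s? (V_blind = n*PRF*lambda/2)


V_blind = 2 * 2106 * 0.084 / 2 = 176.9 m/s

176.9 m/s


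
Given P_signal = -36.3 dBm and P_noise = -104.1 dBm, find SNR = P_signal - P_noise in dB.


SNR = -36.3 - (-104.1) = 67.8 dB

67.8 dB


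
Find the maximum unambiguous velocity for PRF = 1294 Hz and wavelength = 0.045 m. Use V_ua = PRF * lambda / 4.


V_ua = 1294 * 0.045 / 4 = 14.6 m/s

14.6 m/s


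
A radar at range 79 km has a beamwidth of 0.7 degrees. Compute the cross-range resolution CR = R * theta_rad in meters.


BW_rad = 0.012217305
CR = 79000 * 0.012217305 = 965.2 m

965.2 m


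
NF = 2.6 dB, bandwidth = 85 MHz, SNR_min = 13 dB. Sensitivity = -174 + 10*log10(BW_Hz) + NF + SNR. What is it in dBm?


10*log10(85000000.0) = 79.29
S = -174 + 79.29 + 2.6 + 13 = -79.1 dBm

-79.1 dBm


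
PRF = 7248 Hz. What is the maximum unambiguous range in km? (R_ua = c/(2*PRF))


R_ua = 3e8 / (2 * 7248) = 20695.4 m = 20.7 km

20.7 km


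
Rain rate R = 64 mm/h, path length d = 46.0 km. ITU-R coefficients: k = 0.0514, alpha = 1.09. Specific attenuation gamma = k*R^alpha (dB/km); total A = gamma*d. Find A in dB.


gamma = 0.0514 * 64^1.09 = 4.782988 dB/km
A = 4.782988 * 46.0 = 220.02 dB

220.02 dB


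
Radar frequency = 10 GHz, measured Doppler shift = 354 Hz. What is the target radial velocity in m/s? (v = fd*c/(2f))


v = 354 * 3e8 / (2 * 10000000000.0) = 5.3 m/s

5.3 m/s


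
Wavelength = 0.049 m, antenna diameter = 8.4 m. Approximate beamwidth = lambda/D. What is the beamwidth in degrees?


BW_rad = 0.049 / 8.4 = 0.005833
BW_deg = 0.33 degrees

0.33 degrees


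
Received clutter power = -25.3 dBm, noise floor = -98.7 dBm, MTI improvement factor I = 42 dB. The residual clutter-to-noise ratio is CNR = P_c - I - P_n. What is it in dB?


CNR = -25.3 - 42 - (-98.7) = 31.4 dB

31.4 dB


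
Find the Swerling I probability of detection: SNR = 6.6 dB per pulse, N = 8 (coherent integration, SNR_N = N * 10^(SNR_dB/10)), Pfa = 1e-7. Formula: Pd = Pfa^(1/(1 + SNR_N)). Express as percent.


SNR_lin = 10^(6.6/10) = 4.57088
SNR_N = 8 * 4.57088 = 36.56704
1/(1 + SNR_N) = 1/37.56704 = 0.0266191
Pd = (1e-7)^0.0266191 = 0.65113
Pd = 65.1%

65.1%


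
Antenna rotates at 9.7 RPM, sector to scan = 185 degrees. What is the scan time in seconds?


t = 185 / (9.7 * 360) * 60 = 3.18 s

3.18 s


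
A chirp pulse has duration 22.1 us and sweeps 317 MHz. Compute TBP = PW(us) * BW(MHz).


TBP = 22.1 * 317 = 7005.7

7005.7


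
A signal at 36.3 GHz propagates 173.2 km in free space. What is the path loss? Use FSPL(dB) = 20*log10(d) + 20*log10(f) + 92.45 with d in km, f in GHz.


20*log10(173.2) = 44.77
20*log10(36.3) = 31.2
FSPL = 168.4 dB

168.4 dB


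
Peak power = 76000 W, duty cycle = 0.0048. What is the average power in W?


P_avg = 76000 * 0.0048 = 364.8 W

364.8 W


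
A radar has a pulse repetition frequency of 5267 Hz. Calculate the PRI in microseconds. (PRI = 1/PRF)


PRI = 1/5267 = 0.0001898614 s = 189.9 us

189.9 us


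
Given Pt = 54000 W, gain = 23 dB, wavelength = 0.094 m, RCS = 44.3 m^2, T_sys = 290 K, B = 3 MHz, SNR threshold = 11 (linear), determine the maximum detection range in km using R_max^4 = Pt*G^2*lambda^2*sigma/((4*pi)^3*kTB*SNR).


G_lin = 10^(23/10) = 199.526231
R^4 = 54000 * 199.526231^2 * 0.094^2 * 44.3 / ((4*pi)^3 * 1.38e-23 * 290 * 3000000.0 * 11)
R^4 = 3.21094e18 m^4
R_max = (3.21094e18)^(1/4) = 42331.0 m = 42.3 km

42.3 km


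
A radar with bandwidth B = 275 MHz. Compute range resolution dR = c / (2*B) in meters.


dR = 3e8 / (2 * 275000000.0) = 0.55 m

0.55 m


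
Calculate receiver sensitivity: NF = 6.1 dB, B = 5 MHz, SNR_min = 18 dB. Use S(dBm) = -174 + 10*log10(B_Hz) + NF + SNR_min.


10*log10(5000000.0) = 66.99
S = -174 + 66.99 + 6.1 + 18 = -82.9 dBm

-82.9 dBm


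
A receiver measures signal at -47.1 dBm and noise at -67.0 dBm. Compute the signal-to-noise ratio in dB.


SNR = -47.1 - (-67.0) = 19.9 dB

19.9 dB


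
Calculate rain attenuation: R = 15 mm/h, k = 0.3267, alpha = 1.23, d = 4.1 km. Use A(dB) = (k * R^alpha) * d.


gamma = 0.3267 * 15^1.23 = 9.135691 dB/km
A = 9.135691 * 4.1 = 37.46 dB

37.46 dB


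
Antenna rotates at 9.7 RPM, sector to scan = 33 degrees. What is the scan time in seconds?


t = 33 / (9.7 * 360) * 60 = 0.57 s

0.57 s


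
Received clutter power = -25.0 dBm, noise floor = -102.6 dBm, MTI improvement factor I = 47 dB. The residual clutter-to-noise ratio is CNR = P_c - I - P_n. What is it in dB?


CNR = -25.0 - 47 - (-102.6) = 30.6 dB

30.6 dB


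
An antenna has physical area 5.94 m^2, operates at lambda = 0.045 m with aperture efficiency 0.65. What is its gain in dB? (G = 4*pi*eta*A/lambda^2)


G_linear = 4*pi*0.65*5.94/0.045^2 = 23959.88
G_dB = 10*log10(23959.88) = 43.8 dB

43.8 dB


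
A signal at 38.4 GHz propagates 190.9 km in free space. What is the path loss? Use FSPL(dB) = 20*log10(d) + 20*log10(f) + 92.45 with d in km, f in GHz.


20*log10(190.9) = 45.62
20*log10(38.4) = 31.69
FSPL = 169.8 dB

169.8 dB


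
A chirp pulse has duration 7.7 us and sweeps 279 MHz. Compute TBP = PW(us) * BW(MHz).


TBP = 7.7 * 279 = 2148.3

2148.3


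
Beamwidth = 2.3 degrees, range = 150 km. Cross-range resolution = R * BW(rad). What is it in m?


BW_rad = 0.040142573
CR = 150000 * 0.040142573 = 6021.4 m

6021.4 m


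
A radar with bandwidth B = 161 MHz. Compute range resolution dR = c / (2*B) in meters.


dR = 3e8 / (2 * 161000000.0) = 0.93 m

0.93 m


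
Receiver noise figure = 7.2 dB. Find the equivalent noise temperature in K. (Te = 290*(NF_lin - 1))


NF_lin = 10^(7.2/10) = 5.248075
Te = 290 * (5.248075 - 1) = 1231.9 K

1231.9 K


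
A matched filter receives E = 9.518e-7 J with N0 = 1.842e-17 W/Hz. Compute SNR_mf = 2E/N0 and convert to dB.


SNR_lin = 2 * 9.518e-7 / 1.842e-17 = 1.033e11
SNR_dB = 10*log10(1.033e11) = 110.1 dB

110.1 dB


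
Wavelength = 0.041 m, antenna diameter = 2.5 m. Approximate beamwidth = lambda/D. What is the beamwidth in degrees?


BW_rad = 0.041 / 2.5 = 0.0164
BW_deg = 0.94 degrees

0.94 degrees


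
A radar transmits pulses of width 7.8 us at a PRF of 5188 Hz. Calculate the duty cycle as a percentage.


DC = 7.8e-6 * 5188 * 100 = 4.05%

4.05%


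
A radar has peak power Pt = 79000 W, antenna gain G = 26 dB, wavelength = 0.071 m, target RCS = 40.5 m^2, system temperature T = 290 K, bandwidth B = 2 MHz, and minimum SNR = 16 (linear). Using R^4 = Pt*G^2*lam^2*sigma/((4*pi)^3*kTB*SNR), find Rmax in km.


G_lin = 10^(26/10) = 398.107171
R^4 = 79000 * 398.107171^2 * 0.071^2 * 40.5 / ((4*pi)^3 * 1.38e-23 * 290 * 2000000.0 * 16)
R^4 = 1.00587e19 m^4
R_max = (1.00587e19)^(1/4) = 56316.5 m = 56.3 km

56.3 km


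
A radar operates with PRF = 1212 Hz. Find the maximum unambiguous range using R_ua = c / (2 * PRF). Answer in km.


R_ua = 3e8 / (2 * 1212) = 123762.4 m = 123.8 km

123.8 km


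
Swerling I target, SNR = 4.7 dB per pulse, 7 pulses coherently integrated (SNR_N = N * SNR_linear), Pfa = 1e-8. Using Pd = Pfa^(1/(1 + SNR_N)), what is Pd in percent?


SNR_lin = 10^(4.7/10) = 2.95121
SNR_N = 7 * 2.95121 = 20.65847
1/(1 + SNR_N) = 1/21.65847 = 0.0461713
Pd = (1e-8)^0.0461713 = 0.4272
Pd = 42.7%

42.7%


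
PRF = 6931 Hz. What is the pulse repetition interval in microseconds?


PRI = 1/6931 = 0.0001442793 s = 144.3 us

144.3 us


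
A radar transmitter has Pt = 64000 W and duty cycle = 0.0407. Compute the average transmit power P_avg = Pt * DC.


P_avg = 64000 * 0.0407 = 2604.8 W

2604.8 W


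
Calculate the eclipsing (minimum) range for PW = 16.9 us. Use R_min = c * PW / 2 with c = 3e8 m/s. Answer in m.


R_min = 3e8 * 16.9e-6 / 2 = 2535.0 m

2535.0 m


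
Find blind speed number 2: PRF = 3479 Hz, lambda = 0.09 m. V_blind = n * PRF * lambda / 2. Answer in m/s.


V_blind = 2 * 3479 * 0.09 / 2 = 313.1 m/s

313.1 m/s


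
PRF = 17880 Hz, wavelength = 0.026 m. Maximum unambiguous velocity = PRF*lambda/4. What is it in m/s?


V_ua = 17880 * 0.026 / 4 = 116.2 m/s

116.2 m/s


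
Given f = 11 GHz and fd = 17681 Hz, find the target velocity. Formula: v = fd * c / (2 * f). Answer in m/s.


v = 17681 * 3e8 / (2 * 11000000000.0) = 241.1 m/s

241.1 m/s


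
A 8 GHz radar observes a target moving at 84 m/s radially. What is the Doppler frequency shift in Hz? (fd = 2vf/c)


fd = 2 * 84 * 8000000000.0 / 3e8 = 4480.0 Hz

4480.0 Hz


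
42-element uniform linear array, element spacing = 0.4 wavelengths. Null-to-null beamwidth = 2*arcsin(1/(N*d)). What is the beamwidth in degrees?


1/(N*d) = 1/(42*0.4) = 0.059524
BW = 2*arcsin(0.059524) = 6.8 degrees

6.8 degrees


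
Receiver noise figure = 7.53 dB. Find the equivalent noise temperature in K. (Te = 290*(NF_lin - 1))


NF_lin = 10^(7.53/10) = 5.662393
Te = 290 * (5.662393 - 1) = 1352.1 K

1352.1 K


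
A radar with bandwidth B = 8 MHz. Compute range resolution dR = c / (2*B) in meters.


dR = 3e8 / (2 * 8000000.0) = 18.75 m

18.75 m


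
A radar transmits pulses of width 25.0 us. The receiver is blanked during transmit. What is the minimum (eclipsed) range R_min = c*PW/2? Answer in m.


R_min = 3e8 * 25.0e-6 / 2 = 3750.0 m

3750.0 m


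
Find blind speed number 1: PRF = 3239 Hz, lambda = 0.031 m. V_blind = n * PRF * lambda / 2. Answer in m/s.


V_blind = 1 * 3239 * 0.031 / 2 = 50.2 m/s

50.2 m/s


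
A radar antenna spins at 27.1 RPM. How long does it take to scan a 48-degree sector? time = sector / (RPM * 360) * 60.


t = 48 / (27.1 * 360) * 60 = 0.3 s

0.3 s


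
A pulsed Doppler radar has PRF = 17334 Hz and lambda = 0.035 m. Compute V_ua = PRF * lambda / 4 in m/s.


V_ua = 17334 * 0.035 / 4 = 151.7 m/s

151.7 m/s


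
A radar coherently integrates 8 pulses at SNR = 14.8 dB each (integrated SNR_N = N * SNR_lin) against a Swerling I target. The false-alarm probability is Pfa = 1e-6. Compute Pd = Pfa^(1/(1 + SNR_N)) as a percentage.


SNR_lin = 10^(14.8/10) = 30.19952
SNR_N = 8 * 30.19952 = 241.59616
1/(1 + SNR_N) = 1/242.59616 = 0.0041221
Pd = (1e-6)^0.0041221 = 0.94464
Pd = 94.5%

94.5%


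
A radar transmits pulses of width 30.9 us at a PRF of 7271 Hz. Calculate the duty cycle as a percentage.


DC = 30.9e-6 * 7271 * 100 = 22.47%

22.47%


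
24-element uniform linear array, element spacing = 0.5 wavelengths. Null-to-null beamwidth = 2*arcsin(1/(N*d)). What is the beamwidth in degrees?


1/(N*d) = 1/(24*0.5) = 0.083333
BW = 2*arcsin(0.083333) = 9.6 degrees

9.6 degrees


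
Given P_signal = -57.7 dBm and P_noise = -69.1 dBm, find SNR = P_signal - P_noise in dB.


SNR = -57.7 - (-69.1) = 11.4 dB

11.4 dB


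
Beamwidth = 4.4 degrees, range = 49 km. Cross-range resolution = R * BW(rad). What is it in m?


BW_rad = 0.076794487
CR = 49000 * 0.076794487 = 3762.9 m

3762.9 m


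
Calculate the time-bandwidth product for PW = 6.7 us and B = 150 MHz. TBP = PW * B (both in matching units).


TBP = 6.7 * 150 = 1005.0

1005.0


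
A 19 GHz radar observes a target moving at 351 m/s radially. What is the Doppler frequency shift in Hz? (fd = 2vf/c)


fd = 2 * 351 * 19000000000.0 / 3e8 = 44460.0 Hz

44460.0 Hz


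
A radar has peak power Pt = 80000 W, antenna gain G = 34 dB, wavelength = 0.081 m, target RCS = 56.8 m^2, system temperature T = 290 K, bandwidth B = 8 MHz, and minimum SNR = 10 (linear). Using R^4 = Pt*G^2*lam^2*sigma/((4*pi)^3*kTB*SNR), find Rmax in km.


G_lin = 10^(34/10) = 2511.886432
R^4 = 80000 * 2511.886432^2 * 0.081^2 * 56.8 / ((4*pi)^3 * 1.38e-23 * 290 * 8000000.0 * 10)
R^4 = 2.96082e20 m^4
R_max = (2.96082e20)^(1/4) = 131175.6 m = 131.2 km

131.2 km


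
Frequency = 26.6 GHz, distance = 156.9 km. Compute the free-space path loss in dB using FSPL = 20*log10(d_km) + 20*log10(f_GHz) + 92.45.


20*log10(156.9) = 43.91
20*log10(26.6) = 28.5
FSPL = 164.9 dB

164.9 dB


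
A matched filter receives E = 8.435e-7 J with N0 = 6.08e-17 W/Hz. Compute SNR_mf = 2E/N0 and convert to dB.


SNR_lin = 2 * 8.435e-7 / 6.08e-17 = 2.775e10
SNR_dB = 10*log10(2.775e10) = 104.4 dB

104.4 dB


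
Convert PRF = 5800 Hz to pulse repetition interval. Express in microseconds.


PRI = 1/5800 = 0.0001724138 s = 172.4 us

172.4 us


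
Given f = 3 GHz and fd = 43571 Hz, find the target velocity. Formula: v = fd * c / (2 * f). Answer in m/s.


v = 43571 * 3e8 / (2 * 3000000000.0) = 2178.6 m/s

2178.6 m/s


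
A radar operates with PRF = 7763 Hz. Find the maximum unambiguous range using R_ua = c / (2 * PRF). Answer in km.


R_ua = 3e8 / (2 * 7763) = 19322.4 m = 19.3 km

19.3 km


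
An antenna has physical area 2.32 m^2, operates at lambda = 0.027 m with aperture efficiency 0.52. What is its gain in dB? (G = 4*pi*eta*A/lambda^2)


G_linear = 4*pi*0.52*2.32/0.027^2 = 20795.71
G_dB = 10*log10(20795.71) = 43.2 dB

43.2 dB


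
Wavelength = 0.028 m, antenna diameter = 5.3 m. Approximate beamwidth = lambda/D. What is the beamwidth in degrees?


BW_rad = 0.028 / 5.3 = 0.005283
BW_deg = 0.3 degrees

0.3 degrees
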